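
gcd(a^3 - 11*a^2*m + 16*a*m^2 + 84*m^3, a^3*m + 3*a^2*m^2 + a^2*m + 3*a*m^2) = 1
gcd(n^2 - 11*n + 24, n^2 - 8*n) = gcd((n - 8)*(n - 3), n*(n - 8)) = n - 8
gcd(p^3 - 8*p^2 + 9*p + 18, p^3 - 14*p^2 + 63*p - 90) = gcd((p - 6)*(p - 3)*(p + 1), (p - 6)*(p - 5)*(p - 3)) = p^2 - 9*p + 18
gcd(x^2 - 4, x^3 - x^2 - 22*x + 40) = x - 2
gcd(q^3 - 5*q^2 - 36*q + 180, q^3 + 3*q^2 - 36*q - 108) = q^2 - 36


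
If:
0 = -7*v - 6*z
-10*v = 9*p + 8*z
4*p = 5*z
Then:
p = 0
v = 0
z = 0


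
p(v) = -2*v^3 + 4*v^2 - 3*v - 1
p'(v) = -6*v^2 + 8*v - 3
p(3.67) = -57.00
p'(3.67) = -54.45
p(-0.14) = -0.50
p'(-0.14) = -4.24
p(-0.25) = 0.03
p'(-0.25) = -5.38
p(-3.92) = 192.70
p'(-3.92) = -126.56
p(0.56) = -1.78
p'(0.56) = -0.40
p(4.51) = -116.64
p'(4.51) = -88.96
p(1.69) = -4.30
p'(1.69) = -6.62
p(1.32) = -2.59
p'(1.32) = -2.89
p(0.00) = -1.00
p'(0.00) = -3.00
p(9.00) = -1162.00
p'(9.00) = -417.00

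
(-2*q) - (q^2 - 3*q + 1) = -q^2 + q - 1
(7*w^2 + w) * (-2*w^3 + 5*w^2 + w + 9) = -14*w^5 + 33*w^4 + 12*w^3 + 64*w^2 + 9*w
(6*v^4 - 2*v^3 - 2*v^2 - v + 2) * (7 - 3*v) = -18*v^5 + 48*v^4 - 8*v^3 - 11*v^2 - 13*v + 14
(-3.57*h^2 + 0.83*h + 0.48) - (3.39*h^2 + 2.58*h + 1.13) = -6.96*h^2 - 1.75*h - 0.65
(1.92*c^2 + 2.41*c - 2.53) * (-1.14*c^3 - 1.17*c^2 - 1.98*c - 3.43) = -2.1888*c^5 - 4.9938*c^4 - 3.7371*c^3 - 8.3973*c^2 - 3.2569*c + 8.6779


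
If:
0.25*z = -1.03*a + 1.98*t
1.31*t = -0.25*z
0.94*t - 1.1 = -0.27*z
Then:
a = -7.40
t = -2.32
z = 12.14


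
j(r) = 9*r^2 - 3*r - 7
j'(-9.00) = -165.00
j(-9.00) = 749.00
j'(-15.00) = -273.00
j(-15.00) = 2063.00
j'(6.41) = 112.38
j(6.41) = 343.56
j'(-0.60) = -13.80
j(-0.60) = -1.96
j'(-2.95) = -56.10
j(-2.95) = 80.17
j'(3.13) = 53.34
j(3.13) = 71.78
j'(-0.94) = -19.92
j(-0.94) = 3.77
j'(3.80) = 65.40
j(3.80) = 111.56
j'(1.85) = 30.30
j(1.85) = 18.25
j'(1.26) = 19.68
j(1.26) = 3.51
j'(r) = 18*r - 3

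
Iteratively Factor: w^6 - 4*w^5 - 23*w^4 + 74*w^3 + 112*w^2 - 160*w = (w + 4)*(w^5 - 8*w^4 + 9*w^3 + 38*w^2 - 40*w) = (w - 1)*(w + 4)*(w^4 - 7*w^3 + 2*w^2 + 40*w) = (w - 5)*(w - 1)*(w + 4)*(w^3 - 2*w^2 - 8*w) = (w - 5)*(w - 4)*(w - 1)*(w + 4)*(w^2 + 2*w) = w*(w - 5)*(w - 4)*(w - 1)*(w + 4)*(w + 2)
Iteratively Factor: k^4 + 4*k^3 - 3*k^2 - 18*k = (k + 3)*(k^3 + k^2 - 6*k) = k*(k + 3)*(k^2 + k - 6) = k*(k + 3)^2*(k - 2)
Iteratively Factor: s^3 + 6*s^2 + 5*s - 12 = (s + 3)*(s^2 + 3*s - 4) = (s + 3)*(s + 4)*(s - 1)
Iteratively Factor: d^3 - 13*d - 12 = (d + 1)*(d^2 - d - 12) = (d + 1)*(d + 3)*(d - 4)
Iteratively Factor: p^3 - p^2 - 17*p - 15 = (p + 3)*(p^2 - 4*p - 5) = (p - 5)*(p + 3)*(p + 1)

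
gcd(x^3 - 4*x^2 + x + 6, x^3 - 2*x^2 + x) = 1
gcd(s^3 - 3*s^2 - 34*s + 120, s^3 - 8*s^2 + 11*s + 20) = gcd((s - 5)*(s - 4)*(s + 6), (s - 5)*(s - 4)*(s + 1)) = s^2 - 9*s + 20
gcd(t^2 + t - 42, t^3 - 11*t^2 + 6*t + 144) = t - 6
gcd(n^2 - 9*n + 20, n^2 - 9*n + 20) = n^2 - 9*n + 20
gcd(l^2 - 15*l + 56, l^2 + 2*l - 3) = 1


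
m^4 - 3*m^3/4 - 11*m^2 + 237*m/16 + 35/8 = (m - 5/2)*(m - 2)*(m + 1/4)*(m + 7/2)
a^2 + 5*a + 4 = (a + 1)*(a + 4)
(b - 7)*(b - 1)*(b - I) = b^3 - 8*b^2 - I*b^2 + 7*b + 8*I*b - 7*I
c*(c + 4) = c^2 + 4*c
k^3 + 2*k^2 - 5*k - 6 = (k - 2)*(k + 1)*(k + 3)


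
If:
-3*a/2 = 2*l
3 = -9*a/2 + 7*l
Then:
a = -4/13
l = 3/13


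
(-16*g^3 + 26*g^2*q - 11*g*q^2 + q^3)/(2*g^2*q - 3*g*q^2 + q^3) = (-8*g + q)/q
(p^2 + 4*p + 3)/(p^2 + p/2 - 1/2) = 2*(p + 3)/(2*p - 1)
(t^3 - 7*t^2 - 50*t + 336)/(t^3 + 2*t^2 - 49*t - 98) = (t^2 - 14*t + 48)/(t^2 - 5*t - 14)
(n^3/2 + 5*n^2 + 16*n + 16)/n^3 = 1/2 + 5/n + 16/n^2 + 16/n^3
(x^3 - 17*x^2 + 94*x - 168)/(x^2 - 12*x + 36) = (x^2 - 11*x + 28)/(x - 6)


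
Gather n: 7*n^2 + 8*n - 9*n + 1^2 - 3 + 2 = 7*n^2 - n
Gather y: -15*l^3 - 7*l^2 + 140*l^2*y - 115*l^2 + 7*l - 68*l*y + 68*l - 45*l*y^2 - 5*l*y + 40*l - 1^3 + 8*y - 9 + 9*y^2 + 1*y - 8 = -15*l^3 - 122*l^2 + 115*l + y^2*(9 - 45*l) + y*(140*l^2 - 73*l + 9) - 18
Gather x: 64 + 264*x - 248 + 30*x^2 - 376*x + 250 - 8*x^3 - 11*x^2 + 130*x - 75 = -8*x^3 + 19*x^2 + 18*x - 9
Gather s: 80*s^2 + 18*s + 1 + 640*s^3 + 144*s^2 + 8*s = 640*s^3 + 224*s^2 + 26*s + 1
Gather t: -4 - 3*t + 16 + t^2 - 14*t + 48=t^2 - 17*t + 60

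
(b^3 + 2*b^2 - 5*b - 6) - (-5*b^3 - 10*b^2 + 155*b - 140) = 6*b^3 + 12*b^2 - 160*b + 134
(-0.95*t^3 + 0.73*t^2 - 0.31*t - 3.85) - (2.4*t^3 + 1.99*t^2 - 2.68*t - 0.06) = -3.35*t^3 - 1.26*t^2 + 2.37*t - 3.79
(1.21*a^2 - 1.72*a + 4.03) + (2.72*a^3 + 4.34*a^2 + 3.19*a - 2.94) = 2.72*a^3 + 5.55*a^2 + 1.47*a + 1.09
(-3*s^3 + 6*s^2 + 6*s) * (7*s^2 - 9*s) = -21*s^5 + 69*s^4 - 12*s^3 - 54*s^2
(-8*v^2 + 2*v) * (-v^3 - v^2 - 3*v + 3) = 8*v^5 + 6*v^4 + 22*v^3 - 30*v^2 + 6*v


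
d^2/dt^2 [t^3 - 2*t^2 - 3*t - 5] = 6*t - 4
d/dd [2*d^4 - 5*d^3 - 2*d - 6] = 8*d^3 - 15*d^2 - 2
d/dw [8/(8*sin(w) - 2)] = -16*cos(w)/(4*sin(w) - 1)^2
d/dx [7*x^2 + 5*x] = 14*x + 5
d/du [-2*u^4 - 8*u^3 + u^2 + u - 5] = -8*u^3 - 24*u^2 + 2*u + 1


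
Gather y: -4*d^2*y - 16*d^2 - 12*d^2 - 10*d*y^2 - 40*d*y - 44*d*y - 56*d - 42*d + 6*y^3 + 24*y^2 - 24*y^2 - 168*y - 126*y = -28*d^2 - 10*d*y^2 - 98*d + 6*y^3 + y*(-4*d^2 - 84*d - 294)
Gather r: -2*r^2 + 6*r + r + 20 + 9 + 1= -2*r^2 + 7*r + 30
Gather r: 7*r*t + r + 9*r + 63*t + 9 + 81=r*(7*t + 10) + 63*t + 90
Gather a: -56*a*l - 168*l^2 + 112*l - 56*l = -56*a*l - 168*l^2 + 56*l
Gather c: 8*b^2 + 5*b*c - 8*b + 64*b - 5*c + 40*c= 8*b^2 + 56*b + c*(5*b + 35)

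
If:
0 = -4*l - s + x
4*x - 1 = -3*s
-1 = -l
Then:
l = 1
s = -15/7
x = 13/7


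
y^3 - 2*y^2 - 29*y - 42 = (y - 7)*(y + 2)*(y + 3)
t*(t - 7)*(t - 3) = t^3 - 10*t^2 + 21*t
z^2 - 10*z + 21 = (z - 7)*(z - 3)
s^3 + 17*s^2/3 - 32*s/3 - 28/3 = (s - 2)*(s + 2/3)*(s + 7)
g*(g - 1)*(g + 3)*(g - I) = g^4 + 2*g^3 - I*g^3 - 3*g^2 - 2*I*g^2 + 3*I*g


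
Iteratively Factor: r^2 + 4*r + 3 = (r + 3)*(r + 1)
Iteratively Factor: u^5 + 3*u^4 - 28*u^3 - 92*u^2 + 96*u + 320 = (u + 4)*(u^4 - u^3 - 24*u^2 + 4*u + 80) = (u - 5)*(u + 4)*(u^3 + 4*u^2 - 4*u - 16) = (u - 5)*(u + 4)^2*(u^2 - 4) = (u - 5)*(u - 2)*(u + 4)^2*(u + 2)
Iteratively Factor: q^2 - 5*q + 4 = (q - 4)*(q - 1)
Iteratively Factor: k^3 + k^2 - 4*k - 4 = (k + 2)*(k^2 - k - 2) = (k + 1)*(k + 2)*(k - 2)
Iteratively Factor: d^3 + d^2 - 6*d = (d + 3)*(d^2 - 2*d) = d*(d + 3)*(d - 2)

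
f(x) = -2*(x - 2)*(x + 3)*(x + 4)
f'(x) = -2*(x - 2)*(x + 3) - 2*(x - 2)*(x + 4) - 2*(x + 3)*(x + 4) = -6*x^2 - 20*x + 4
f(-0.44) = 44.47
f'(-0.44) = 11.64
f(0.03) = 48.11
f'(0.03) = 3.39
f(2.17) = -10.85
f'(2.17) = -67.65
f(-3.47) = -2.73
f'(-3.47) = 1.15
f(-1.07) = 34.72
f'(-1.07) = 18.53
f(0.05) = 48.17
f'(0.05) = 2.98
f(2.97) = -80.73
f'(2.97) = -108.33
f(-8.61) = 548.79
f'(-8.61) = -268.59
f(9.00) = -2184.00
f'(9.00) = -662.00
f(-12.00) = 2016.00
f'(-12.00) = -620.00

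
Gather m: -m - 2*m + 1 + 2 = 3 - 3*m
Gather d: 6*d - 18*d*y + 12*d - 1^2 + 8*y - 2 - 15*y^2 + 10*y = d*(18 - 18*y) - 15*y^2 + 18*y - 3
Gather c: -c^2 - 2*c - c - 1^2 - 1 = -c^2 - 3*c - 2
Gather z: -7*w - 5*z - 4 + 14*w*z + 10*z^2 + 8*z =-7*w + 10*z^2 + z*(14*w + 3) - 4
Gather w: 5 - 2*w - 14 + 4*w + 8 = 2*w - 1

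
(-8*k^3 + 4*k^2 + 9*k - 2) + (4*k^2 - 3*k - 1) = -8*k^3 + 8*k^2 + 6*k - 3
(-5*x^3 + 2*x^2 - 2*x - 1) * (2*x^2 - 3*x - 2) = -10*x^5 + 19*x^4 + 7*x + 2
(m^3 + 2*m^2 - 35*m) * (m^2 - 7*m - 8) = m^5 - 5*m^4 - 57*m^3 + 229*m^2 + 280*m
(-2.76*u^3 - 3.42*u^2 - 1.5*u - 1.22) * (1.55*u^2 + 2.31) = -4.278*u^5 - 5.301*u^4 - 8.7006*u^3 - 9.7912*u^2 - 3.465*u - 2.8182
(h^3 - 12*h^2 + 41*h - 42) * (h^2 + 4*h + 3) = h^5 - 8*h^4 - 4*h^3 + 86*h^2 - 45*h - 126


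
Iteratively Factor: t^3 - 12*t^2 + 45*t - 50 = (t - 5)*(t^2 - 7*t + 10) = (t - 5)^2*(t - 2)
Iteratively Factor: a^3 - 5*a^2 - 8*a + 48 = (a + 3)*(a^2 - 8*a + 16) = (a - 4)*(a + 3)*(a - 4)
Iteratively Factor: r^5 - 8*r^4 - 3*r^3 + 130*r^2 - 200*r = (r - 2)*(r^4 - 6*r^3 - 15*r^2 + 100*r) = (r - 2)*(r + 4)*(r^3 - 10*r^2 + 25*r) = (r - 5)*(r - 2)*(r + 4)*(r^2 - 5*r) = r*(r - 5)*(r - 2)*(r + 4)*(r - 5)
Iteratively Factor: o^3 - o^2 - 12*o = (o - 4)*(o^2 + 3*o) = o*(o - 4)*(o + 3)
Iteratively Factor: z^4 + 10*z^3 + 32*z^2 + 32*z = (z + 4)*(z^3 + 6*z^2 + 8*z) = z*(z + 4)*(z^2 + 6*z + 8) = z*(z + 2)*(z + 4)*(z + 4)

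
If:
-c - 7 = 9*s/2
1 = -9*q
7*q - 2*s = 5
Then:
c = 6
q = -1/9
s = -26/9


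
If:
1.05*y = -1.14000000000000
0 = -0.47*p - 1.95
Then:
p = -4.15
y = -1.09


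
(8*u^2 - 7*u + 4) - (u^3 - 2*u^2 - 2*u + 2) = -u^3 + 10*u^2 - 5*u + 2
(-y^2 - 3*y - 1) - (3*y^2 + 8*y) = -4*y^2 - 11*y - 1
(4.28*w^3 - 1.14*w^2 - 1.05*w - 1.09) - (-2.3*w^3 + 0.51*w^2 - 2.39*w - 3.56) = 6.58*w^3 - 1.65*w^2 + 1.34*w + 2.47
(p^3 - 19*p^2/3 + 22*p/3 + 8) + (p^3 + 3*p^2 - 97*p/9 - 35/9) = 2*p^3 - 10*p^2/3 - 31*p/9 + 37/9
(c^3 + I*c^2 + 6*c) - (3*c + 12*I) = c^3 + I*c^2 + 3*c - 12*I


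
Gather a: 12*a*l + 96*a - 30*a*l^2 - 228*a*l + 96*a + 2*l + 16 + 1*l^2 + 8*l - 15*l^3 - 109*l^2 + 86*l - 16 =a*(-30*l^2 - 216*l + 192) - 15*l^3 - 108*l^2 + 96*l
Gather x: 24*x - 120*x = -96*x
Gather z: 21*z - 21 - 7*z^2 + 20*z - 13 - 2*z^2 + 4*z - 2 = -9*z^2 + 45*z - 36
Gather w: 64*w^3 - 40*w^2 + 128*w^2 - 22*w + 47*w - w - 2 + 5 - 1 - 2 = 64*w^3 + 88*w^2 + 24*w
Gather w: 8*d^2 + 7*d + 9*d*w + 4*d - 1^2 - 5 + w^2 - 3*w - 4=8*d^2 + 11*d + w^2 + w*(9*d - 3) - 10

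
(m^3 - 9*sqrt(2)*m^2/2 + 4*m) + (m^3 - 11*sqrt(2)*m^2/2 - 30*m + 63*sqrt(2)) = 2*m^3 - 10*sqrt(2)*m^2 - 26*m + 63*sqrt(2)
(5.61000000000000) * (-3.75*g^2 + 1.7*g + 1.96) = -21.0375*g^2 + 9.537*g + 10.9956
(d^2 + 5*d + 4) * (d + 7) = d^3 + 12*d^2 + 39*d + 28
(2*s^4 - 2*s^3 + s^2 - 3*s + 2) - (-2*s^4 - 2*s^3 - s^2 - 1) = 4*s^4 + 2*s^2 - 3*s + 3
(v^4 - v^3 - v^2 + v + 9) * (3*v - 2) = 3*v^5 - 5*v^4 - v^3 + 5*v^2 + 25*v - 18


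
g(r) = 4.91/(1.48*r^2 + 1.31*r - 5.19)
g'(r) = 4.91*(-2.96*r - 1.31)/(1.48*r^2 + 1.31*r - 5.19)^2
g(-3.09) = 1.00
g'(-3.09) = 1.61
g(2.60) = 0.60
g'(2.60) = -0.65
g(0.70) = -1.38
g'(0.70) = -1.32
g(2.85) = 0.46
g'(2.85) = -0.43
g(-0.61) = -0.90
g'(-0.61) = 0.08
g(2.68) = 0.55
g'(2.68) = -0.57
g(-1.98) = -2.48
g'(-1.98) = 5.69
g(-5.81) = 0.13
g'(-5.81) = 0.06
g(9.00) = 0.04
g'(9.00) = -0.01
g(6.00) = 0.09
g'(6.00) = -0.03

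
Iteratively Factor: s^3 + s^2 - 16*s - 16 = (s - 4)*(s^2 + 5*s + 4) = (s - 4)*(s + 1)*(s + 4)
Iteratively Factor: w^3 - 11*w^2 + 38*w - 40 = (w - 4)*(w^2 - 7*w + 10) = (w - 4)*(w - 2)*(w - 5)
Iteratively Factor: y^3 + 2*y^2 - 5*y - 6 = (y - 2)*(y^2 + 4*y + 3) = (y - 2)*(y + 3)*(y + 1)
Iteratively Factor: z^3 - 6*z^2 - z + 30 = (z - 3)*(z^2 - 3*z - 10) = (z - 5)*(z - 3)*(z + 2)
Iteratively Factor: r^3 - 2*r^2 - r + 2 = (r - 2)*(r^2 - 1) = (r - 2)*(r - 1)*(r + 1)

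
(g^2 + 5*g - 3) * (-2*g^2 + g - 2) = -2*g^4 - 9*g^3 + 9*g^2 - 13*g + 6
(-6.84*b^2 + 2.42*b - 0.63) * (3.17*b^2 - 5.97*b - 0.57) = -21.6828*b^4 + 48.5062*b^3 - 12.5457*b^2 + 2.3817*b + 0.3591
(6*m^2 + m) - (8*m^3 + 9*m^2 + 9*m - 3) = -8*m^3 - 3*m^2 - 8*m + 3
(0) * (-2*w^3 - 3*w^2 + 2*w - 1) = 0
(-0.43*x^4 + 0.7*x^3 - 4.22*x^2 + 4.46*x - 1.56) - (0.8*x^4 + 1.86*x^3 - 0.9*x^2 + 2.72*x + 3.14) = -1.23*x^4 - 1.16*x^3 - 3.32*x^2 + 1.74*x - 4.7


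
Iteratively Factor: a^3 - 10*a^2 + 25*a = (a)*(a^2 - 10*a + 25) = a*(a - 5)*(a - 5)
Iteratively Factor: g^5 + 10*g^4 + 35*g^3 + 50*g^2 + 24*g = (g + 1)*(g^4 + 9*g^3 + 26*g^2 + 24*g) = (g + 1)*(g + 4)*(g^3 + 5*g^2 + 6*g) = g*(g + 1)*(g + 4)*(g^2 + 5*g + 6) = g*(g + 1)*(g + 2)*(g + 4)*(g + 3)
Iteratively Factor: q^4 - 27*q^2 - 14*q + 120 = (q - 5)*(q^3 + 5*q^2 - 2*q - 24) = (q - 5)*(q - 2)*(q^2 + 7*q + 12) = (q - 5)*(q - 2)*(q + 3)*(q + 4)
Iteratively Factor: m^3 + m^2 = (m)*(m^2 + m) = m*(m + 1)*(m)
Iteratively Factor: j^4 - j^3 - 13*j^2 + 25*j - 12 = (j - 1)*(j^3 - 13*j + 12) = (j - 3)*(j - 1)*(j^2 + 3*j - 4) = (j - 3)*(j - 1)^2*(j + 4)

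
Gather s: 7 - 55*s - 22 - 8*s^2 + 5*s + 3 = -8*s^2 - 50*s - 12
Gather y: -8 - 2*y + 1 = -2*y - 7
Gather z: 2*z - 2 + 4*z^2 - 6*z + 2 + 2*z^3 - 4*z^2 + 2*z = 2*z^3 - 2*z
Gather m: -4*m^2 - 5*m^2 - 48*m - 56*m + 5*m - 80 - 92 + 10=-9*m^2 - 99*m - 162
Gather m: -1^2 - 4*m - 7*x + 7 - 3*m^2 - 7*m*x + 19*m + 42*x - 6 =-3*m^2 + m*(15 - 7*x) + 35*x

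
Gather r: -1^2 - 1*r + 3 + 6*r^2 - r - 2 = 6*r^2 - 2*r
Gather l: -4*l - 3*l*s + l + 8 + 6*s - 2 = l*(-3*s - 3) + 6*s + 6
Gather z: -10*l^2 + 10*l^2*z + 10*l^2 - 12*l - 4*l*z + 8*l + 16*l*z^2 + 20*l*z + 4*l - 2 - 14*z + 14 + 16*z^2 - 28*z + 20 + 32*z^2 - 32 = z^2*(16*l + 48) + z*(10*l^2 + 16*l - 42)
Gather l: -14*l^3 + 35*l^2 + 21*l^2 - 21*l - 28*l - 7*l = -14*l^3 + 56*l^2 - 56*l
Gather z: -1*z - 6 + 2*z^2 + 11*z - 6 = 2*z^2 + 10*z - 12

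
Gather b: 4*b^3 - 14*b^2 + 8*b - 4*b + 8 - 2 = 4*b^3 - 14*b^2 + 4*b + 6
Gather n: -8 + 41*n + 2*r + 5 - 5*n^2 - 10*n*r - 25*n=-5*n^2 + n*(16 - 10*r) + 2*r - 3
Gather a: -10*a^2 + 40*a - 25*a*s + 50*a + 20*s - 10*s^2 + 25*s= -10*a^2 + a*(90 - 25*s) - 10*s^2 + 45*s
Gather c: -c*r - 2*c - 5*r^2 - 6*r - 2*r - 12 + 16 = c*(-r - 2) - 5*r^2 - 8*r + 4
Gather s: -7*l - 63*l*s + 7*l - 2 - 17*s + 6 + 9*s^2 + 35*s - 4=9*s^2 + s*(18 - 63*l)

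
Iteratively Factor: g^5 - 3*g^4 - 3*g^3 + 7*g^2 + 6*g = (g + 1)*(g^4 - 4*g^3 + g^2 + 6*g) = (g - 3)*(g + 1)*(g^3 - g^2 - 2*g) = (g - 3)*(g - 2)*(g + 1)*(g^2 + g) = g*(g - 3)*(g - 2)*(g + 1)*(g + 1)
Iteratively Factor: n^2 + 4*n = (n + 4)*(n)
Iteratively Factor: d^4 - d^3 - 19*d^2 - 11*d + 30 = (d - 5)*(d^3 + 4*d^2 + d - 6) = (d - 5)*(d + 2)*(d^2 + 2*d - 3) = (d - 5)*(d + 2)*(d + 3)*(d - 1)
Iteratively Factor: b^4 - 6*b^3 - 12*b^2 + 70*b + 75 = (b + 1)*(b^3 - 7*b^2 - 5*b + 75) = (b - 5)*(b + 1)*(b^2 - 2*b - 15) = (b - 5)*(b + 1)*(b + 3)*(b - 5)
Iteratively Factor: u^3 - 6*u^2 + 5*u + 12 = (u - 3)*(u^2 - 3*u - 4) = (u - 4)*(u - 3)*(u + 1)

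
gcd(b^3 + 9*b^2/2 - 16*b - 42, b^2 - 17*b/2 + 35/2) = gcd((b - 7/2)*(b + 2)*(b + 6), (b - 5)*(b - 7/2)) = b - 7/2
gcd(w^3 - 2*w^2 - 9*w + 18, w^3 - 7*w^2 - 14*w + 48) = w^2 + w - 6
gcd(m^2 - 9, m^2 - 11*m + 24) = m - 3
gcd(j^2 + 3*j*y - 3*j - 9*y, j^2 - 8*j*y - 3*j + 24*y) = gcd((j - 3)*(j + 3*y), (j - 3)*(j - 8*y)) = j - 3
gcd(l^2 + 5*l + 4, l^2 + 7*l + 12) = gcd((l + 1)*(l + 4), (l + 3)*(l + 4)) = l + 4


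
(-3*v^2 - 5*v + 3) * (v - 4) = -3*v^3 + 7*v^2 + 23*v - 12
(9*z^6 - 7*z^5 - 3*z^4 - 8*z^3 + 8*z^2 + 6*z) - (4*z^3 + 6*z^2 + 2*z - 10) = 9*z^6 - 7*z^5 - 3*z^4 - 12*z^3 + 2*z^2 + 4*z + 10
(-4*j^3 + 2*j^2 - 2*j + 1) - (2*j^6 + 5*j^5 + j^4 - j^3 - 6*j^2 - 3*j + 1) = -2*j^6 - 5*j^5 - j^4 - 3*j^3 + 8*j^2 + j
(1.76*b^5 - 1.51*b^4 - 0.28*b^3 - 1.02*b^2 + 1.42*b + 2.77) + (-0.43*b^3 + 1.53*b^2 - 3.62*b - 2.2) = 1.76*b^5 - 1.51*b^4 - 0.71*b^3 + 0.51*b^2 - 2.2*b + 0.57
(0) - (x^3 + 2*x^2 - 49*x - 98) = -x^3 - 2*x^2 + 49*x + 98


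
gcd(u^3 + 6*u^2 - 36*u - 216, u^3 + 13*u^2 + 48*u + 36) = u^2 + 12*u + 36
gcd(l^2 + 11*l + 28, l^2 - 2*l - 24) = l + 4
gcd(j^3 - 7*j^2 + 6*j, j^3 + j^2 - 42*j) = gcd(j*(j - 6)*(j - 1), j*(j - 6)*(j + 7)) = j^2 - 6*j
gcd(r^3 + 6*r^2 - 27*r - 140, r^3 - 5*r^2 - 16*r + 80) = r^2 - r - 20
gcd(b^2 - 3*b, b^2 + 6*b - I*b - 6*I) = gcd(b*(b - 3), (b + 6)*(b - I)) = 1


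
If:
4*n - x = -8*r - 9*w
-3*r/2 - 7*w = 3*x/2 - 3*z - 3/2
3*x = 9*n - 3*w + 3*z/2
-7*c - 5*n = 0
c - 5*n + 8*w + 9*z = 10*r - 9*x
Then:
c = 2287*z/1438 + 276/719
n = -16009*z/7190 - 1932/3595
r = -13351*z/3595 - 4491/3595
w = 11661*z/3595 + 3786/3595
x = -33877*z/3595 - 9582/3595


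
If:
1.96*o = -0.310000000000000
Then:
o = -0.16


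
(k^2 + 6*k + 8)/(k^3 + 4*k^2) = (k + 2)/k^2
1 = 1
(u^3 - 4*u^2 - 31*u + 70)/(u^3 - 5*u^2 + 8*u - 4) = (u^2 - 2*u - 35)/(u^2 - 3*u + 2)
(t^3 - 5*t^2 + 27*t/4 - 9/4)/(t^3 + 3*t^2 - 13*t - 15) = (t^2 - 2*t + 3/4)/(t^2 + 6*t + 5)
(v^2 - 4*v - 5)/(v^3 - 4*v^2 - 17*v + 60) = (v + 1)/(v^2 + v - 12)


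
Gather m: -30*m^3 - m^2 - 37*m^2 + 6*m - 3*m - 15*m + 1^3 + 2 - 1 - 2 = -30*m^3 - 38*m^2 - 12*m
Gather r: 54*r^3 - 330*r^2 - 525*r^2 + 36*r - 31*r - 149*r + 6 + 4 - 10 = 54*r^3 - 855*r^2 - 144*r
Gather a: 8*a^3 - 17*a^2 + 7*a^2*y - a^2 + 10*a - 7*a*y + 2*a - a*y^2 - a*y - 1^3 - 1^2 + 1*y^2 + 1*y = 8*a^3 + a^2*(7*y - 18) + a*(-y^2 - 8*y + 12) + y^2 + y - 2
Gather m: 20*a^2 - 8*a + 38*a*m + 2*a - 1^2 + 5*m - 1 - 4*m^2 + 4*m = 20*a^2 - 6*a - 4*m^2 + m*(38*a + 9) - 2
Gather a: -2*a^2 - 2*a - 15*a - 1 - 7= -2*a^2 - 17*a - 8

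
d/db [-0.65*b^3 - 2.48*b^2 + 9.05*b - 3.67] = -1.95*b^2 - 4.96*b + 9.05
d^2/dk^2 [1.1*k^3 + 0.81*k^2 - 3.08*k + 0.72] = 6.6*k + 1.62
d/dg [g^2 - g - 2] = 2*g - 1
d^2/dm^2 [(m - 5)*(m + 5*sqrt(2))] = 2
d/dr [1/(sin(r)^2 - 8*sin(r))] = 2*(4 - sin(r))*cos(r)/((sin(r) - 8)^2*sin(r)^2)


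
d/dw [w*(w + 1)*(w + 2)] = 3*w^2 + 6*w + 2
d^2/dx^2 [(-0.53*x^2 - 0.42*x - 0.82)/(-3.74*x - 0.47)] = 21.697266/(52.313624*x^3 + 19.722516*x^2 + 2.478498*x + 0.103823)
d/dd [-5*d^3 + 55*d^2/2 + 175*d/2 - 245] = -15*d^2 + 55*d + 175/2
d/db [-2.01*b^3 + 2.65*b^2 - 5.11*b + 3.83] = -6.03*b^2 + 5.3*b - 5.11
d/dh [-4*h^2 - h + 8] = -8*h - 1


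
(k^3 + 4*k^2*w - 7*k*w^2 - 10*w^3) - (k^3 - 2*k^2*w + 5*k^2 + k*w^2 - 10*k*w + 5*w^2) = 6*k^2*w - 5*k^2 - 8*k*w^2 + 10*k*w - 10*w^3 - 5*w^2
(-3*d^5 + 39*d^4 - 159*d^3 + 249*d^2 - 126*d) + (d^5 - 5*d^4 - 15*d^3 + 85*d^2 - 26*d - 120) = -2*d^5 + 34*d^4 - 174*d^3 + 334*d^2 - 152*d - 120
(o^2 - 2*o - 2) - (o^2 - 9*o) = 7*o - 2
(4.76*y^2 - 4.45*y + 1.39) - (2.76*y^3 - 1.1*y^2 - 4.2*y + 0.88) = -2.76*y^3 + 5.86*y^2 - 0.25*y + 0.51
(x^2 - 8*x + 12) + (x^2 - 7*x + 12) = 2*x^2 - 15*x + 24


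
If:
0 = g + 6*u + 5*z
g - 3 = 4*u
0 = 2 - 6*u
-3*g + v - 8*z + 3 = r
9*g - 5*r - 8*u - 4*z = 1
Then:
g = 13/3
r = 202/25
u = 1/3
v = 596/75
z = -19/15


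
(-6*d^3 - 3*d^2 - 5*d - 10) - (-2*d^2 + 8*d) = -6*d^3 - d^2 - 13*d - 10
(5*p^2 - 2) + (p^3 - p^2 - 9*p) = p^3 + 4*p^2 - 9*p - 2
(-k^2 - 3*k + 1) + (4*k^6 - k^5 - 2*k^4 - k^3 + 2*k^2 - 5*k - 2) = 4*k^6 - k^5 - 2*k^4 - k^3 + k^2 - 8*k - 1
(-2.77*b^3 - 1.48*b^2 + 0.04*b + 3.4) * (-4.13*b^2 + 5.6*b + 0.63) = 11.4401*b^5 - 9.3996*b^4 - 10.1983*b^3 - 14.7504*b^2 + 19.0652*b + 2.142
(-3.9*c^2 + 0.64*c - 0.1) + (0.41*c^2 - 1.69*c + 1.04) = -3.49*c^2 - 1.05*c + 0.94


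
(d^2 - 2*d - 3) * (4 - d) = -d^3 + 6*d^2 - 5*d - 12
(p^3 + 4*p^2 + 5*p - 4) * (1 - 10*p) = -10*p^4 - 39*p^3 - 46*p^2 + 45*p - 4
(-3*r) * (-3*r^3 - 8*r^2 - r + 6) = 9*r^4 + 24*r^3 + 3*r^2 - 18*r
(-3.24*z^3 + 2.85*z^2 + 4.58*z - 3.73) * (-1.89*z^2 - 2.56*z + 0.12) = 6.1236*z^5 + 2.9079*z^4 - 16.341*z^3 - 4.3331*z^2 + 10.0984*z - 0.4476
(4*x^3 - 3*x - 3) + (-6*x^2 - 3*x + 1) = 4*x^3 - 6*x^2 - 6*x - 2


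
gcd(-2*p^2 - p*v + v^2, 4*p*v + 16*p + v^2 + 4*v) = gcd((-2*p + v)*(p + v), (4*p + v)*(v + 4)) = 1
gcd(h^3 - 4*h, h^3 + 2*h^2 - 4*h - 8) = h^2 - 4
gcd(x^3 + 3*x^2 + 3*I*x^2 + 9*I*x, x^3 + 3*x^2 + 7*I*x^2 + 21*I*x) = x^2 + 3*x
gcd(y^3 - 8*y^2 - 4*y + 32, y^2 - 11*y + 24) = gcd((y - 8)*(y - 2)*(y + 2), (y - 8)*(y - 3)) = y - 8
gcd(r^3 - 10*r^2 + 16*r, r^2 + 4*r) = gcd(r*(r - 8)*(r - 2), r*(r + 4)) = r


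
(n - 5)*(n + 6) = n^2 + n - 30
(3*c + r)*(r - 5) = 3*c*r - 15*c + r^2 - 5*r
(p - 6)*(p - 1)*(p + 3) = p^3 - 4*p^2 - 15*p + 18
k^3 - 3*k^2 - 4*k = k*(k - 4)*(k + 1)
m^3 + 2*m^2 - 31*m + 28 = (m - 4)*(m - 1)*(m + 7)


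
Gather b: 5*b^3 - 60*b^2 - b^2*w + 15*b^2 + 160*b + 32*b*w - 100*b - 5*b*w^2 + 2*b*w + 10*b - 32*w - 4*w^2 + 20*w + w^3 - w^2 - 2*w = 5*b^3 + b^2*(-w - 45) + b*(-5*w^2 + 34*w + 70) + w^3 - 5*w^2 - 14*w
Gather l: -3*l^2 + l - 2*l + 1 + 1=-3*l^2 - l + 2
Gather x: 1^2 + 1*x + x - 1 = 2*x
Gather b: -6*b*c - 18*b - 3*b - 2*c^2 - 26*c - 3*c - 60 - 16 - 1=b*(-6*c - 21) - 2*c^2 - 29*c - 77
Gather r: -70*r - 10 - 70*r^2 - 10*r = -70*r^2 - 80*r - 10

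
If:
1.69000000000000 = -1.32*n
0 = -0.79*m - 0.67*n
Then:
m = 1.09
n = -1.28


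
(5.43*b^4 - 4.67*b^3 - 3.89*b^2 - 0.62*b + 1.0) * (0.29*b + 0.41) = 1.5747*b^5 + 0.872*b^4 - 3.0428*b^3 - 1.7747*b^2 + 0.0358*b + 0.41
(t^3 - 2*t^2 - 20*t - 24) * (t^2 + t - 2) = t^5 - t^4 - 24*t^3 - 40*t^2 + 16*t + 48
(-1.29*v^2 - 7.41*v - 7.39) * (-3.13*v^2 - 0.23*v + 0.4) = 4.0377*v^4 + 23.49*v^3 + 24.319*v^2 - 1.2643*v - 2.956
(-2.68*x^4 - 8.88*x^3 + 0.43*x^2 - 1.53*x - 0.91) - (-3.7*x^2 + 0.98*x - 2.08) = -2.68*x^4 - 8.88*x^3 + 4.13*x^2 - 2.51*x + 1.17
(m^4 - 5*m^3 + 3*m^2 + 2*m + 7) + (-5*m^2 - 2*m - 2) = m^4 - 5*m^3 - 2*m^2 + 5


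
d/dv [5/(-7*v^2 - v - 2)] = 5*(14*v + 1)/(7*v^2 + v + 2)^2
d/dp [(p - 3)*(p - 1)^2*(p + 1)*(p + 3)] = 5*p^4 - 4*p^3 - 30*p^2 + 20*p + 9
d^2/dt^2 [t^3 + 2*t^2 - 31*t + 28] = 6*t + 4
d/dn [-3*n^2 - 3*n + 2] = -6*n - 3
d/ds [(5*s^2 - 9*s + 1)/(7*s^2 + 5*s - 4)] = (88*s^2 - 54*s + 31)/(49*s^4 + 70*s^3 - 31*s^2 - 40*s + 16)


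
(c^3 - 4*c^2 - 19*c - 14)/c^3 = 1 - 4/c - 19/c^2 - 14/c^3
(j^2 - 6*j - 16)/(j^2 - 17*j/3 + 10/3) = 3*(j^2 - 6*j - 16)/(3*j^2 - 17*j + 10)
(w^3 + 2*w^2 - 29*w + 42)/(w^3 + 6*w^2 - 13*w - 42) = (w - 2)/(w + 2)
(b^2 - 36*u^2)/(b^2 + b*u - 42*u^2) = (b + 6*u)/(b + 7*u)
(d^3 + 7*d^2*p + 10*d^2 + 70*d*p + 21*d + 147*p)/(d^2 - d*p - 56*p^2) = (-d^2 - 10*d - 21)/(-d + 8*p)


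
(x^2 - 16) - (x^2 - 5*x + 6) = 5*x - 22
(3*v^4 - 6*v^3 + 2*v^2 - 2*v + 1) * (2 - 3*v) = -9*v^5 + 24*v^4 - 18*v^3 + 10*v^2 - 7*v + 2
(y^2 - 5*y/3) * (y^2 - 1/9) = y^4 - 5*y^3/3 - y^2/9 + 5*y/27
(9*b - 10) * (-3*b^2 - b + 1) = -27*b^3 + 21*b^2 + 19*b - 10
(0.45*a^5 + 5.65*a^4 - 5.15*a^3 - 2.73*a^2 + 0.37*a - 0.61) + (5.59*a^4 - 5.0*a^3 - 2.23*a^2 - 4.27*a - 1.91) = 0.45*a^5 + 11.24*a^4 - 10.15*a^3 - 4.96*a^2 - 3.9*a - 2.52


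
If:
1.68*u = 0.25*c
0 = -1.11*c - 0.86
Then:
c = -0.77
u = -0.12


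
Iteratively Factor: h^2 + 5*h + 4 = (h + 1)*(h + 4)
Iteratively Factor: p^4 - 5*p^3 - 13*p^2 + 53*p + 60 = (p - 5)*(p^3 - 13*p - 12) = (p - 5)*(p + 3)*(p^2 - 3*p - 4) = (p - 5)*(p + 1)*(p + 3)*(p - 4)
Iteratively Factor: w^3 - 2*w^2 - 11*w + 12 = (w - 4)*(w^2 + 2*w - 3) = (w - 4)*(w - 1)*(w + 3)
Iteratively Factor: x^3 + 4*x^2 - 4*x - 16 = (x - 2)*(x^2 + 6*x + 8) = (x - 2)*(x + 2)*(x + 4)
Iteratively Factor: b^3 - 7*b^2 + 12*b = (b)*(b^2 - 7*b + 12) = b*(b - 4)*(b - 3)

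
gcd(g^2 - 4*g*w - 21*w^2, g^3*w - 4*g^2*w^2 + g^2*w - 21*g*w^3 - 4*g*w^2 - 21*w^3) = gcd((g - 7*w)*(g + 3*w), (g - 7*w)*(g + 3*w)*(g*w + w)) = -g^2 + 4*g*w + 21*w^2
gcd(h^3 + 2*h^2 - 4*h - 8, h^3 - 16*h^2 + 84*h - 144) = 1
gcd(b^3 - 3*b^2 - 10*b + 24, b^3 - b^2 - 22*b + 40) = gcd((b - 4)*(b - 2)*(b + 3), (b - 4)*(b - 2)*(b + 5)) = b^2 - 6*b + 8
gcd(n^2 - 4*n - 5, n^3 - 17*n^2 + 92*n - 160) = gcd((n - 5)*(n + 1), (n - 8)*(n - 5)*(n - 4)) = n - 5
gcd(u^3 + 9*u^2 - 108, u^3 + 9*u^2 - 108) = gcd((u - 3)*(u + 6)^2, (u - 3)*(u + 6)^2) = u^3 + 9*u^2 - 108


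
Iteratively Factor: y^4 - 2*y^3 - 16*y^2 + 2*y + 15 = (y - 1)*(y^3 - y^2 - 17*y - 15) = (y - 1)*(y + 1)*(y^2 - 2*y - 15) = (y - 1)*(y + 1)*(y + 3)*(y - 5)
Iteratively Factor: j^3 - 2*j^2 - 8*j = (j + 2)*(j^2 - 4*j) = (j - 4)*(j + 2)*(j)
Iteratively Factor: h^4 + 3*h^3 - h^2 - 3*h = (h)*(h^3 + 3*h^2 - h - 3) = h*(h + 3)*(h^2 - 1) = h*(h - 1)*(h + 3)*(h + 1)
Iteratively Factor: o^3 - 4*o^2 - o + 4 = (o + 1)*(o^2 - 5*o + 4) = (o - 4)*(o + 1)*(o - 1)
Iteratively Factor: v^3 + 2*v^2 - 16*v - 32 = (v - 4)*(v^2 + 6*v + 8) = (v - 4)*(v + 2)*(v + 4)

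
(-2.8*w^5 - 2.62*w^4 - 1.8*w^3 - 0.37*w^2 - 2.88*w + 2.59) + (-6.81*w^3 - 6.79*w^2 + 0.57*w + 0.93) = -2.8*w^5 - 2.62*w^4 - 8.61*w^3 - 7.16*w^2 - 2.31*w + 3.52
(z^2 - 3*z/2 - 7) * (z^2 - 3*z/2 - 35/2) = z^4 - 3*z^3 - 89*z^2/4 + 147*z/4 + 245/2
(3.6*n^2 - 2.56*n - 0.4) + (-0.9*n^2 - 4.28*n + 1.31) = 2.7*n^2 - 6.84*n + 0.91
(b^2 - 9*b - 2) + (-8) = b^2 - 9*b - 10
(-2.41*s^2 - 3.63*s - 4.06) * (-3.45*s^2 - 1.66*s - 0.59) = 8.3145*s^4 + 16.5241*s^3 + 21.4547*s^2 + 8.8813*s + 2.3954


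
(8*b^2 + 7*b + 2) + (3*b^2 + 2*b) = 11*b^2 + 9*b + 2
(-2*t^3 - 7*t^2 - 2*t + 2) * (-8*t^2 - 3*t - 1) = 16*t^5 + 62*t^4 + 39*t^3 - 3*t^2 - 4*t - 2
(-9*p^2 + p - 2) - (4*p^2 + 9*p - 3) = -13*p^2 - 8*p + 1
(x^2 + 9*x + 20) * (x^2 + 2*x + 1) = x^4 + 11*x^3 + 39*x^2 + 49*x + 20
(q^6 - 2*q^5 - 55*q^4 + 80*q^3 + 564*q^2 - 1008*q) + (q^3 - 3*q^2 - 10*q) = q^6 - 2*q^5 - 55*q^4 + 81*q^3 + 561*q^2 - 1018*q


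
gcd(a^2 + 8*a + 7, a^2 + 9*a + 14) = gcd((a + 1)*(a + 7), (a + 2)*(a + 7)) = a + 7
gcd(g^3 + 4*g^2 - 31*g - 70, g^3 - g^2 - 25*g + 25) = g - 5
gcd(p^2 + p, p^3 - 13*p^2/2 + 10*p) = p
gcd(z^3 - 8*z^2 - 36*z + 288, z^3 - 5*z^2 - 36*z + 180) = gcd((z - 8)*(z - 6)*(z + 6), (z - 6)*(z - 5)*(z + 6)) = z^2 - 36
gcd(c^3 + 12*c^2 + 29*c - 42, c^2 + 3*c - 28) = c + 7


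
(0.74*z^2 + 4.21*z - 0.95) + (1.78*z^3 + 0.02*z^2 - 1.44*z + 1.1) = 1.78*z^3 + 0.76*z^2 + 2.77*z + 0.15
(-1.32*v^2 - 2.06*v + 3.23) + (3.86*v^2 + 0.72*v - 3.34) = 2.54*v^2 - 1.34*v - 0.11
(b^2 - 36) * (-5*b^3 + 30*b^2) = -5*b^5 + 30*b^4 + 180*b^3 - 1080*b^2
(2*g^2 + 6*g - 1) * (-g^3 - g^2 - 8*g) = -2*g^5 - 8*g^4 - 21*g^3 - 47*g^2 + 8*g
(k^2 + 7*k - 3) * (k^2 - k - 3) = k^4 + 6*k^3 - 13*k^2 - 18*k + 9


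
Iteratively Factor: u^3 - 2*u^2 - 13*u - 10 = (u + 1)*(u^2 - 3*u - 10) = (u + 1)*(u + 2)*(u - 5)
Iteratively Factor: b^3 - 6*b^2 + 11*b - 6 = (b - 1)*(b^2 - 5*b + 6) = (b - 3)*(b - 1)*(b - 2)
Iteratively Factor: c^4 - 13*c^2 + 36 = (c + 3)*(c^3 - 3*c^2 - 4*c + 12) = (c - 3)*(c + 3)*(c^2 - 4) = (c - 3)*(c - 2)*(c + 3)*(c + 2)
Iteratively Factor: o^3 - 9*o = (o)*(o^2 - 9) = o*(o + 3)*(o - 3)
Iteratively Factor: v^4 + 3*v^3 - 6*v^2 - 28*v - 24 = (v - 3)*(v^3 + 6*v^2 + 12*v + 8) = (v - 3)*(v + 2)*(v^2 + 4*v + 4) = (v - 3)*(v + 2)^2*(v + 2)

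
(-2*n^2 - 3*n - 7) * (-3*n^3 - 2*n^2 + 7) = 6*n^5 + 13*n^4 + 27*n^3 - 21*n - 49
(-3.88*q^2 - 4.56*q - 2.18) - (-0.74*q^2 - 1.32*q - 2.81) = -3.14*q^2 - 3.24*q + 0.63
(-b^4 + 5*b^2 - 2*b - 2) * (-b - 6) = b^5 + 6*b^4 - 5*b^3 - 28*b^2 + 14*b + 12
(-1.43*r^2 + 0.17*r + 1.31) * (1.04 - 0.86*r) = 1.2298*r^3 - 1.6334*r^2 - 0.9498*r + 1.3624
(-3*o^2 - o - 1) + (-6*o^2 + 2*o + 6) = -9*o^2 + o + 5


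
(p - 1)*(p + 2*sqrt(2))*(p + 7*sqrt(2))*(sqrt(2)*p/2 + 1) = sqrt(2)*p^4/2 - sqrt(2)*p^3/2 + 10*p^3 - 10*p^2 + 23*sqrt(2)*p^2 - 23*sqrt(2)*p + 28*p - 28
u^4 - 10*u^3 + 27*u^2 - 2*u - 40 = (u - 5)*(u - 4)*(u - 2)*(u + 1)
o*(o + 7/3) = o^2 + 7*o/3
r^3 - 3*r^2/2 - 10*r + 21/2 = (r - 7/2)*(r - 1)*(r + 3)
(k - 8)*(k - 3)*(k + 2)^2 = k^4 - 7*k^3 - 16*k^2 + 52*k + 96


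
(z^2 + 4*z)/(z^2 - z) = (z + 4)/(z - 1)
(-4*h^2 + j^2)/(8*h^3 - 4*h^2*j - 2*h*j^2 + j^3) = -1/(2*h - j)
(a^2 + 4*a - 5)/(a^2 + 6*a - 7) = (a + 5)/(a + 7)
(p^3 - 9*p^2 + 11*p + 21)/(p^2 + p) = p - 10 + 21/p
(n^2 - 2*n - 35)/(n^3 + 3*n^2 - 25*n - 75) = (n - 7)/(n^2 - 2*n - 15)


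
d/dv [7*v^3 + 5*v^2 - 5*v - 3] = 21*v^2 + 10*v - 5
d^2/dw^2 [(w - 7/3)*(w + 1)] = 2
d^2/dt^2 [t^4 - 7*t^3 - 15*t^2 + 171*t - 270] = 12*t^2 - 42*t - 30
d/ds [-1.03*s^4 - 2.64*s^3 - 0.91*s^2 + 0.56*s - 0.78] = -4.12*s^3 - 7.92*s^2 - 1.82*s + 0.56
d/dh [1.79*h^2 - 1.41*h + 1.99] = 3.58*h - 1.41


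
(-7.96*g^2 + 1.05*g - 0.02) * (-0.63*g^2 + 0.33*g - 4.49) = 5.0148*g^4 - 3.2883*g^3 + 36.0995*g^2 - 4.7211*g + 0.0898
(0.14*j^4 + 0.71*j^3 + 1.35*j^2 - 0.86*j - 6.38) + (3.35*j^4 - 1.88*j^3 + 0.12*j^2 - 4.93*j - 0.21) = 3.49*j^4 - 1.17*j^3 + 1.47*j^2 - 5.79*j - 6.59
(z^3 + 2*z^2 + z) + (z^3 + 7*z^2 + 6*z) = 2*z^3 + 9*z^2 + 7*z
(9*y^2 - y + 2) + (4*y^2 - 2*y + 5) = 13*y^2 - 3*y + 7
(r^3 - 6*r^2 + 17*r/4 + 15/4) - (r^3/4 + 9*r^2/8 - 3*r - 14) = 3*r^3/4 - 57*r^2/8 + 29*r/4 + 71/4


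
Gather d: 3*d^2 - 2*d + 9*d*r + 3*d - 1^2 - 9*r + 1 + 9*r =3*d^2 + d*(9*r + 1)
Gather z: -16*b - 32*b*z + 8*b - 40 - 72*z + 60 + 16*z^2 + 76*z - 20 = -8*b + 16*z^2 + z*(4 - 32*b)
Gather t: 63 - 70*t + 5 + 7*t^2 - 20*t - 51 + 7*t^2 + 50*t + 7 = 14*t^2 - 40*t + 24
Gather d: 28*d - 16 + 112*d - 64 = 140*d - 80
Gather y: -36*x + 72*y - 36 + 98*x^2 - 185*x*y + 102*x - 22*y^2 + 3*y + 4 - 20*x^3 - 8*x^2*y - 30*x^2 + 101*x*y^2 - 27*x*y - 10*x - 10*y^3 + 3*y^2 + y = -20*x^3 + 68*x^2 + 56*x - 10*y^3 + y^2*(101*x - 19) + y*(-8*x^2 - 212*x + 76) - 32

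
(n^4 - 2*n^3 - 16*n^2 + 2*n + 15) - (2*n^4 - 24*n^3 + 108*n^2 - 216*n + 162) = -n^4 + 22*n^3 - 124*n^2 + 218*n - 147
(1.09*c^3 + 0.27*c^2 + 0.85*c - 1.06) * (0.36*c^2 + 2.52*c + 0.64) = 0.3924*c^5 + 2.844*c^4 + 1.684*c^3 + 1.9332*c^2 - 2.1272*c - 0.6784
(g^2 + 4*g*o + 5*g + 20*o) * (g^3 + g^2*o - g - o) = g^5 + 5*g^4*o + 5*g^4 + 4*g^3*o^2 + 25*g^3*o - g^3 + 20*g^2*o^2 - 5*g^2*o - 5*g^2 - 4*g*o^2 - 25*g*o - 20*o^2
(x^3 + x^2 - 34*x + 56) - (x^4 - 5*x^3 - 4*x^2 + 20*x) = -x^4 + 6*x^3 + 5*x^2 - 54*x + 56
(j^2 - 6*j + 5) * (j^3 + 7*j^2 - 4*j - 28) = j^5 + j^4 - 41*j^3 + 31*j^2 + 148*j - 140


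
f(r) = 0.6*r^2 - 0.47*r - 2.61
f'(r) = 1.2*r - 0.47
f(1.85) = -1.43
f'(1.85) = 1.75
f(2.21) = -0.72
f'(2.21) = 2.18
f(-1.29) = -1.01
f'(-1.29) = -2.02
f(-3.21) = 5.08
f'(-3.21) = -4.32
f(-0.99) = -1.56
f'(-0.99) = -1.66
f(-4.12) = 9.51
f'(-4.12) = -5.41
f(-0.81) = -1.84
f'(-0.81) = -1.44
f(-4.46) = 11.42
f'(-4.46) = -5.82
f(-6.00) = 21.81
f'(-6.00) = -7.67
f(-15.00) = 139.44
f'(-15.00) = -18.47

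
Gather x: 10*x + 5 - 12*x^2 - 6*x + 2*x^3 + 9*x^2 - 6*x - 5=2*x^3 - 3*x^2 - 2*x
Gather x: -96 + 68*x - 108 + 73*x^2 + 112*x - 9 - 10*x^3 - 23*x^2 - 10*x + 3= -10*x^3 + 50*x^2 + 170*x - 210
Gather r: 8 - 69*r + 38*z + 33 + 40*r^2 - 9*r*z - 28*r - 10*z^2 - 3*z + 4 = 40*r^2 + r*(-9*z - 97) - 10*z^2 + 35*z + 45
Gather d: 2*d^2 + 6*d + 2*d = 2*d^2 + 8*d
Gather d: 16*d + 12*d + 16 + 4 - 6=28*d + 14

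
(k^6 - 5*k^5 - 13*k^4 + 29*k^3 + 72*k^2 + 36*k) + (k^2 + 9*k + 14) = k^6 - 5*k^5 - 13*k^4 + 29*k^3 + 73*k^2 + 45*k + 14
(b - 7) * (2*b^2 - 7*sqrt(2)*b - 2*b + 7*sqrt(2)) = 2*b^3 - 16*b^2 - 7*sqrt(2)*b^2 + 14*b + 56*sqrt(2)*b - 49*sqrt(2)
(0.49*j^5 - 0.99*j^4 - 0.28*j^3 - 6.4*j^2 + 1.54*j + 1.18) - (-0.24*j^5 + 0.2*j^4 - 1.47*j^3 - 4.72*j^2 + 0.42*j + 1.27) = 0.73*j^5 - 1.19*j^4 + 1.19*j^3 - 1.68*j^2 + 1.12*j - 0.0900000000000001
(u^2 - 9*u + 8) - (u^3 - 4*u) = -u^3 + u^2 - 5*u + 8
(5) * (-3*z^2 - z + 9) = -15*z^2 - 5*z + 45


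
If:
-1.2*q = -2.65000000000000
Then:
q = 2.21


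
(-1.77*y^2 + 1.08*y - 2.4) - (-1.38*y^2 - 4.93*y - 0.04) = -0.39*y^2 + 6.01*y - 2.36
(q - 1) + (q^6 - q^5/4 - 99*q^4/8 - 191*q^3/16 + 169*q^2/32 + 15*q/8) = q^6 - q^5/4 - 99*q^4/8 - 191*q^3/16 + 169*q^2/32 + 23*q/8 - 1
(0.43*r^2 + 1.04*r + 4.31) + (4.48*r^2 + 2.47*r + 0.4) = 4.91*r^2 + 3.51*r + 4.71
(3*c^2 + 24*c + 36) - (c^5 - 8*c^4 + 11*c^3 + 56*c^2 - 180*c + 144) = -c^5 + 8*c^4 - 11*c^3 - 53*c^2 + 204*c - 108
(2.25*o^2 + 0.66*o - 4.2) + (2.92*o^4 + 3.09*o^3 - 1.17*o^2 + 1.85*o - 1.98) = 2.92*o^4 + 3.09*o^3 + 1.08*o^2 + 2.51*o - 6.18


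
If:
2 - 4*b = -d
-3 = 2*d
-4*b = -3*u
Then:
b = 1/8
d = -3/2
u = 1/6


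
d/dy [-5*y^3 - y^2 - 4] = y*(-15*y - 2)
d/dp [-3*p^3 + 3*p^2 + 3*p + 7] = -9*p^2 + 6*p + 3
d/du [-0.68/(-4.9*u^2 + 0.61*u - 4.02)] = (0.4148 - 6.664*u)/(4.9*u^2 - 0.61*u + 4.02)^2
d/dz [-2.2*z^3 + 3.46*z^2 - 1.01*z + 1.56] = -6.6*z^2 + 6.92*z - 1.01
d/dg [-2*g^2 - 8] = -4*g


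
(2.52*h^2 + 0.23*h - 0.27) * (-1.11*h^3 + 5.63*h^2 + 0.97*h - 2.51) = -2.7972*h^5 + 13.9323*h^4 + 4.039*h^3 - 7.6222*h^2 - 0.8392*h + 0.6777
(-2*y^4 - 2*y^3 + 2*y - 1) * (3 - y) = 2*y^5 - 4*y^4 - 6*y^3 - 2*y^2 + 7*y - 3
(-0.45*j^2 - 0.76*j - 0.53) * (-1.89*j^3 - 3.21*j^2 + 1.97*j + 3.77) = 0.8505*j^5 + 2.8809*j^4 + 2.5548*j^3 - 1.4924*j^2 - 3.9093*j - 1.9981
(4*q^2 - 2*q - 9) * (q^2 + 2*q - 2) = 4*q^4 + 6*q^3 - 21*q^2 - 14*q + 18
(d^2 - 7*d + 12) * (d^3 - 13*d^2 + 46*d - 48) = d^5 - 20*d^4 + 149*d^3 - 526*d^2 + 888*d - 576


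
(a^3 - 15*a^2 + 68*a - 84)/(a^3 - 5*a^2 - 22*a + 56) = (a - 6)/(a + 4)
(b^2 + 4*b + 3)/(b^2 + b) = (b + 3)/b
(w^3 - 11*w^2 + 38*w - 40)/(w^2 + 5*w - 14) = (w^2 - 9*w + 20)/(w + 7)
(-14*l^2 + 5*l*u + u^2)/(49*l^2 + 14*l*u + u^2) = (-2*l + u)/(7*l + u)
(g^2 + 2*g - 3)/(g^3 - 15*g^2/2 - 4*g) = 2*(-g^2 - 2*g + 3)/(g*(-2*g^2 + 15*g + 8))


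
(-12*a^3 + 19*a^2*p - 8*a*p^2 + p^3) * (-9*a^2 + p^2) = 108*a^5 - 171*a^4*p + 60*a^3*p^2 + 10*a^2*p^3 - 8*a*p^4 + p^5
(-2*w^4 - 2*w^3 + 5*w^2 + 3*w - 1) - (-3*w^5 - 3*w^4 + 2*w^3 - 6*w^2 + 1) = 3*w^5 + w^4 - 4*w^3 + 11*w^2 + 3*w - 2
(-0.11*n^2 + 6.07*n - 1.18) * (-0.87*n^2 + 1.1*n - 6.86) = 0.0957*n^4 - 5.4019*n^3 + 8.4582*n^2 - 42.9382*n + 8.0948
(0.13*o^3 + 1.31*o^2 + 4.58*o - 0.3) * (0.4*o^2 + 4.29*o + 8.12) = 0.052*o^5 + 1.0817*o^4 + 8.5075*o^3 + 30.1654*o^2 + 35.9026*o - 2.436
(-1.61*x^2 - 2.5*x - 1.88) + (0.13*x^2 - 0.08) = -1.48*x^2 - 2.5*x - 1.96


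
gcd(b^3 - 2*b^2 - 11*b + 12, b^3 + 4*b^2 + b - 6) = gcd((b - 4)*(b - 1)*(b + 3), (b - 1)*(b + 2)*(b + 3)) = b^2 + 2*b - 3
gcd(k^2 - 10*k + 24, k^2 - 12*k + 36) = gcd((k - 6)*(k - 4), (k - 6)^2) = k - 6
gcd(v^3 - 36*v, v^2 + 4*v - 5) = 1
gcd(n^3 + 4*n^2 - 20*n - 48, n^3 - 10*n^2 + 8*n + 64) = n^2 - 2*n - 8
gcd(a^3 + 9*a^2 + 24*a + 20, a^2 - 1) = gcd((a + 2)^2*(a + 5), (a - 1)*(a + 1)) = 1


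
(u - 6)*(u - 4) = u^2 - 10*u + 24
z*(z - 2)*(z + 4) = z^3 + 2*z^2 - 8*z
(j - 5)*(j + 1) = j^2 - 4*j - 5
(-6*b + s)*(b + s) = -6*b^2 - 5*b*s + s^2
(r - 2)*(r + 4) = r^2 + 2*r - 8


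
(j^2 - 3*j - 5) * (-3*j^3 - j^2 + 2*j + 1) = -3*j^5 + 8*j^4 + 20*j^3 - 13*j - 5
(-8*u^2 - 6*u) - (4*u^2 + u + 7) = -12*u^2 - 7*u - 7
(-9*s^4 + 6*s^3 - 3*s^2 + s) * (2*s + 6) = -18*s^5 - 42*s^4 + 30*s^3 - 16*s^2 + 6*s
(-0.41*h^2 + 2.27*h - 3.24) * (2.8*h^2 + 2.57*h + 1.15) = -1.148*h^4 + 5.3023*h^3 - 3.7096*h^2 - 5.7163*h - 3.726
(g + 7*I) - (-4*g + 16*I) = 5*g - 9*I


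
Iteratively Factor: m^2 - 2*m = (m)*(m - 2)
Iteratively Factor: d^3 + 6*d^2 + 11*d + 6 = (d + 1)*(d^2 + 5*d + 6) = (d + 1)*(d + 3)*(d + 2)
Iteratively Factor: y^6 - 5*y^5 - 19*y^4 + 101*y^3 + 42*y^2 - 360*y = (y + 2)*(y^5 - 7*y^4 - 5*y^3 + 111*y^2 - 180*y) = (y - 3)*(y + 2)*(y^4 - 4*y^3 - 17*y^2 + 60*y) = (y - 5)*(y - 3)*(y + 2)*(y^3 + y^2 - 12*y) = y*(y - 5)*(y - 3)*(y + 2)*(y^2 + y - 12) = y*(y - 5)*(y - 3)*(y + 2)*(y + 4)*(y - 3)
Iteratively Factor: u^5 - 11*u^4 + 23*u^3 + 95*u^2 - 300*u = (u - 5)*(u^4 - 6*u^3 - 7*u^2 + 60*u) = (u - 5)*(u + 3)*(u^3 - 9*u^2 + 20*u) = u*(u - 5)*(u + 3)*(u^2 - 9*u + 20) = u*(u - 5)*(u - 4)*(u + 3)*(u - 5)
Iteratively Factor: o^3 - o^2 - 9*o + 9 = (o - 1)*(o^2 - 9) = (o - 3)*(o - 1)*(o + 3)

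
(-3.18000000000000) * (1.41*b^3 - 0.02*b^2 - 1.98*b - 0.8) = -4.4838*b^3 + 0.0636*b^2 + 6.2964*b + 2.544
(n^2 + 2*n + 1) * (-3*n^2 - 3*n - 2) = -3*n^4 - 9*n^3 - 11*n^2 - 7*n - 2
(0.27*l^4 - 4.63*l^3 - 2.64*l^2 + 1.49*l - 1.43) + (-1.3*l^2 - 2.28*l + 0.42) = 0.27*l^4 - 4.63*l^3 - 3.94*l^2 - 0.79*l - 1.01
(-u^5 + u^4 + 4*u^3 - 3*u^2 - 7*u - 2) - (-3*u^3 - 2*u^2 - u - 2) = -u^5 + u^4 + 7*u^3 - u^2 - 6*u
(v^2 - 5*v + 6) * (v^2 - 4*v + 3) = v^4 - 9*v^3 + 29*v^2 - 39*v + 18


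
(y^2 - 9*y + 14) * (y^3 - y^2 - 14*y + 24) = y^5 - 10*y^4 + 9*y^3 + 136*y^2 - 412*y + 336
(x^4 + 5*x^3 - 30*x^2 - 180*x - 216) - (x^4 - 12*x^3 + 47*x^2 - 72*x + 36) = 17*x^3 - 77*x^2 - 108*x - 252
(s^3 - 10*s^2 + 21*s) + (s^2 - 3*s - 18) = s^3 - 9*s^2 + 18*s - 18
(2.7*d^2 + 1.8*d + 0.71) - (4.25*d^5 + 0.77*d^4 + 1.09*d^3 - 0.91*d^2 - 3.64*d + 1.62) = -4.25*d^5 - 0.77*d^4 - 1.09*d^3 + 3.61*d^2 + 5.44*d - 0.91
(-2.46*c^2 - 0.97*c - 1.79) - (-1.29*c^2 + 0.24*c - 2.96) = -1.17*c^2 - 1.21*c + 1.17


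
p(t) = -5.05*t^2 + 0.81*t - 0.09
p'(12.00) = -120.39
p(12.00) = -717.57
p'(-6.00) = 61.41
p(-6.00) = -186.75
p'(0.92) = -8.48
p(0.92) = -3.62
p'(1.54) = -14.74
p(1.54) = -10.82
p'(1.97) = -19.09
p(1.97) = -18.09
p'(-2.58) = 26.87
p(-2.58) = -35.79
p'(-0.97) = 10.61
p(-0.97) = -5.63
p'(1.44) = -13.73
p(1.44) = -9.40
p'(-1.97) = 20.71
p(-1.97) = -21.28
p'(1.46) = -13.94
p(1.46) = -9.67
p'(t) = 0.81 - 10.1*t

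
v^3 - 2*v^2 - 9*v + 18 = (v - 3)*(v - 2)*(v + 3)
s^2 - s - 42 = (s - 7)*(s + 6)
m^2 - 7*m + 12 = (m - 4)*(m - 3)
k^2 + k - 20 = (k - 4)*(k + 5)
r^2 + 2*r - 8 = (r - 2)*(r + 4)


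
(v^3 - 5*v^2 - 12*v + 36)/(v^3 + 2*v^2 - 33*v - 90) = (v - 2)/(v + 5)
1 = 1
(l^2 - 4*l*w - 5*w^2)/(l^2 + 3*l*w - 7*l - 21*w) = (l^2 - 4*l*w - 5*w^2)/(l^2 + 3*l*w - 7*l - 21*w)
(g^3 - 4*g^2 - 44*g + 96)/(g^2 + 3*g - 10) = (g^2 - 2*g - 48)/(g + 5)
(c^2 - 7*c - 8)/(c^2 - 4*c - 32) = (c + 1)/(c + 4)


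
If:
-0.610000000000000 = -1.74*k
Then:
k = 0.35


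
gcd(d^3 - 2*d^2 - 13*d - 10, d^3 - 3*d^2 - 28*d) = 1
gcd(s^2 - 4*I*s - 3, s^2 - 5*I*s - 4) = s - I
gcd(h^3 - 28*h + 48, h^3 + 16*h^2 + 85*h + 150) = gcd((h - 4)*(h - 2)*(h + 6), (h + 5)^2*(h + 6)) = h + 6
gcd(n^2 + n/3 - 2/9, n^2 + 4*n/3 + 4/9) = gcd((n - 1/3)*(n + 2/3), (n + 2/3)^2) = n + 2/3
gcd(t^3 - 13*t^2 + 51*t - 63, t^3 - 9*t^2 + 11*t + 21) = t^2 - 10*t + 21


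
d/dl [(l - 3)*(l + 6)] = 2*l + 3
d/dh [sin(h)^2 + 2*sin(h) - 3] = 2*(sin(h) + 1)*cos(h)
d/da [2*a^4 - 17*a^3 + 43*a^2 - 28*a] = 8*a^3 - 51*a^2 + 86*a - 28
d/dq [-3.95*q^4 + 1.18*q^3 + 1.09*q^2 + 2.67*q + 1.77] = -15.8*q^3 + 3.54*q^2 + 2.18*q + 2.67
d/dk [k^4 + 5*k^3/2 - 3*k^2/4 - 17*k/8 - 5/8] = 4*k^3 + 15*k^2/2 - 3*k/2 - 17/8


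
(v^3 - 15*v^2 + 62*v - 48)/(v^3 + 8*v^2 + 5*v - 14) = (v^2 - 14*v + 48)/(v^2 + 9*v + 14)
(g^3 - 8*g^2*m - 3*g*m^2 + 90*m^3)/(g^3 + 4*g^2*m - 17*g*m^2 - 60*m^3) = (g^2 - 11*g*m + 30*m^2)/(g^2 + g*m - 20*m^2)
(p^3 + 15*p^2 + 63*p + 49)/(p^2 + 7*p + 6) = (p^2 + 14*p + 49)/(p + 6)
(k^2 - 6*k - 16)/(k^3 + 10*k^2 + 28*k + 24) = (k - 8)/(k^2 + 8*k + 12)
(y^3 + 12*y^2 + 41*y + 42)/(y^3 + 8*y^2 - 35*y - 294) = (y^2 + 5*y + 6)/(y^2 + y - 42)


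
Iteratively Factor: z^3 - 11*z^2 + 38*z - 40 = (z - 2)*(z^2 - 9*z + 20) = (z - 4)*(z - 2)*(z - 5)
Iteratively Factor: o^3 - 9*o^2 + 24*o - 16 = (o - 4)*(o^2 - 5*o + 4) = (o - 4)^2*(o - 1)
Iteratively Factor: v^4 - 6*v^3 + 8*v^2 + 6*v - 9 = (v - 1)*(v^3 - 5*v^2 + 3*v + 9) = (v - 3)*(v - 1)*(v^2 - 2*v - 3) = (v - 3)*(v - 1)*(v + 1)*(v - 3)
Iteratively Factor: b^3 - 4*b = (b)*(b^2 - 4) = b*(b + 2)*(b - 2)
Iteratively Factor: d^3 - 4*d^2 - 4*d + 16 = (d - 2)*(d^2 - 2*d - 8) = (d - 2)*(d + 2)*(d - 4)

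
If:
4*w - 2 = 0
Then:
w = 1/2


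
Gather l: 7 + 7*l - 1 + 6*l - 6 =13*l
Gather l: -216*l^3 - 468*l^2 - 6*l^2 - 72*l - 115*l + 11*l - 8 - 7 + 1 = -216*l^3 - 474*l^2 - 176*l - 14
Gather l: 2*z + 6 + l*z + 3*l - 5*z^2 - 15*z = l*(z + 3) - 5*z^2 - 13*z + 6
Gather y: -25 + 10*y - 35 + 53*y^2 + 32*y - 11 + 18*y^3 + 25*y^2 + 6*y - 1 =18*y^3 + 78*y^2 + 48*y - 72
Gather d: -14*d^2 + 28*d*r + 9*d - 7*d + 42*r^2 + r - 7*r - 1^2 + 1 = -14*d^2 + d*(28*r + 2) + 42*r^2 - 6*r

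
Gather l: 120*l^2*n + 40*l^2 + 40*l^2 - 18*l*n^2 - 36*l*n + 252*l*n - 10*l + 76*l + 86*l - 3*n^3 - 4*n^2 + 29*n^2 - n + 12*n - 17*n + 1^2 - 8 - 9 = l^2*(120*n + 80) + l*(-18*n^2 + 216*n + 152) - 3*n^3 + 25*n^2 - 6*n - 16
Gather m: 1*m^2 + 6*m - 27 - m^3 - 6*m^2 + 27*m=-m^3 - 5*m^2 + 33*m - 27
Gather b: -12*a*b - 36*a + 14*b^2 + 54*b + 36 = -36*a + 14*b^2 + b*(54 - 12*a) + 36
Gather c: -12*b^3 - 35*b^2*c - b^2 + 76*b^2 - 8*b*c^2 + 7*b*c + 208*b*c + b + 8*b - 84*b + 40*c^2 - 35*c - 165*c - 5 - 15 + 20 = -12*b^3 + 75*b^2 - 75*b + c^2*(40 - 8*b) + c*(-35*b^2 + 215*b - 200)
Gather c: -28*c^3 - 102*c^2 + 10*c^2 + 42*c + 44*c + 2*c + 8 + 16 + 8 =-28*c^3 - 92*c^2 + 88*c + 32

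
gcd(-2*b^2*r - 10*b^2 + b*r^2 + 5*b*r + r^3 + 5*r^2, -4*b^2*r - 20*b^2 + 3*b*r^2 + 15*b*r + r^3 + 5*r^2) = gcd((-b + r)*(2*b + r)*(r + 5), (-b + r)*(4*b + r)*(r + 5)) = -b*r - 5*b + r^2 + 5*r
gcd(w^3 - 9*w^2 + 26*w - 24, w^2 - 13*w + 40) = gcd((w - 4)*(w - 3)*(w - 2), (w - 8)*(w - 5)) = 1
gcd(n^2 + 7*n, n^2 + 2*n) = n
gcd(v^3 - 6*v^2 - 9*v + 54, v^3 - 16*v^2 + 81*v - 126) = v^2 - 9*v + 18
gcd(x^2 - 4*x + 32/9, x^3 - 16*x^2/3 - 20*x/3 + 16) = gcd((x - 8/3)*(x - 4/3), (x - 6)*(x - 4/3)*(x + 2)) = x - 4/3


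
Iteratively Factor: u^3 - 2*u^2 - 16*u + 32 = (u + 4)*(u^2 - 6*u + 8) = (u - 4)*(u + 4)*(u - 2)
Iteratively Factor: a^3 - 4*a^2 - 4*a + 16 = (a - 4)*(a^2 - 4) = (a - 4)*(a + 2)*(a - 2)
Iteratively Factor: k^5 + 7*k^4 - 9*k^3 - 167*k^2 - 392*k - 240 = (k + 4)*(k^4 + 3*k^3 - 21*k^2 - 83*k - 60) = (k + 3)*(k + 4)*(k^3 - 21*k - 20) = (k + 3)*(k + 4)^2*(k^2 - 4*k - 5) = (k + 1)*(k + 3)*(k + 4)^2*(k - 5)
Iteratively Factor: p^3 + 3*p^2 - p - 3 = (p - 1)*(p^2 + 4*p + 3) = (p - 1)*(p + 1)*(p + 3)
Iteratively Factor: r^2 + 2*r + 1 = (r + 1)*(r + 1)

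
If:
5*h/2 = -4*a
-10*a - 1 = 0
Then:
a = -1/10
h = 4/25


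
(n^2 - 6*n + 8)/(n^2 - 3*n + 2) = (n - 4)/(n - 1)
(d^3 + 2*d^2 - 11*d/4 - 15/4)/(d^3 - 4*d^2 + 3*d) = (4*d^3 + 8*d^2 - 11*d - 15)/(4*d*(d^2 - 4*d + 3))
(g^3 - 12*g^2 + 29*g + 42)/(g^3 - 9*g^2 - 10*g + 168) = (g + 1)/(g + 4)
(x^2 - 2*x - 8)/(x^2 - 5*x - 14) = (x - 4)/(x - 7)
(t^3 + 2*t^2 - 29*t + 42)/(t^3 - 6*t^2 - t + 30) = (t^2 + 5*t - 14)/(t^2 - 3*t - 10)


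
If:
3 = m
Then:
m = 3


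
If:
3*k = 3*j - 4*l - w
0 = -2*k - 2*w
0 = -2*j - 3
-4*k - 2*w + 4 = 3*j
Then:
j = -3/2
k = 17/4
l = -13/4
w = -17/4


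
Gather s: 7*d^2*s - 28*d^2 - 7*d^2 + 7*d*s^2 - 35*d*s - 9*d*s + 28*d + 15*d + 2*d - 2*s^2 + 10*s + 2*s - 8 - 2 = -35*d^2 + 45*d + s^2*(7*d - 2) + s*(7*d^2 - 44*d + 12) - 10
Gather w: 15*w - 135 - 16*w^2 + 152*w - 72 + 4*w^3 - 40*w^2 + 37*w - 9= 4*w^3 - 56*w^2 + 204*w - 216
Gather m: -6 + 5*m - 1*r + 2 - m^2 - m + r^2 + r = -m^2 + 4*m + r^2 - 4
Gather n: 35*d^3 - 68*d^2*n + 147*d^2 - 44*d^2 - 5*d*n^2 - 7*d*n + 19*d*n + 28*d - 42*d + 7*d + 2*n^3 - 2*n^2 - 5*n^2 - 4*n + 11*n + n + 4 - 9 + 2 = 35*d^3 + 103*d^2 - 7*d + 2*n^3 + n^2*(-5*d - 7) + n*(-68*d^2 + 12*d + 8) - 3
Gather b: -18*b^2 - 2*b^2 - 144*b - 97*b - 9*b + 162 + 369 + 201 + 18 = -20*b^2 - 250*b + 750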